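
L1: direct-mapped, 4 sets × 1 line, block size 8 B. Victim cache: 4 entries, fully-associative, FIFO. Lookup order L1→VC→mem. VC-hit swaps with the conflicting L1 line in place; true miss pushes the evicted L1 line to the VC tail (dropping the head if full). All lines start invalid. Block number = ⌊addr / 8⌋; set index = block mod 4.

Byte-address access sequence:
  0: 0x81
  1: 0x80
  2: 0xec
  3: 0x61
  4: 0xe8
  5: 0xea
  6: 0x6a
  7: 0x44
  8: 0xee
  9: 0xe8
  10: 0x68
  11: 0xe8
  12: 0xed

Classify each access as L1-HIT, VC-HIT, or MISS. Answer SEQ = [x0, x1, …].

SEQ = [MISS, L1-HIT, MISS, MISS, L1-HIT, L1-HIT, MISS, MISS, VC-HIT, L1-HIT, VC-HIT, VC-HIT, L1-HIT]

#0 0x81→b16/s0 MISS; vc=[]
#1 0x80→b16/s0 L1-HIT; vc=[]
#2 0xec→b29/s1 MISS; vc=[]
#3 0x61→b12/s0 MISS; vc=[16]
#4 0xe8→b29/s1 L1-HIT; vc=[16]
#5 0xea→b29/s1 L1-HIT; vc=[16]
#6 0x6a→b13/s1 MISS; vc=[16,29]
#7 0x44→b8/s0 MISS; vc=[16,29,12]
#8 0xee→b29/s1 VC-HIT; vc=[16,13,12]
#9 0xe8→b29/s1 L1-HIT; vc=[16,13,12]
#10 0x68→b13/s1 VC-HIT; vc=[16,29,12]
#11 0xe8→b29/s1 VC-HIT; vc=[16,13,12]
#12 0xed→b29/s1 L1-HIT; vc=[16,13,12]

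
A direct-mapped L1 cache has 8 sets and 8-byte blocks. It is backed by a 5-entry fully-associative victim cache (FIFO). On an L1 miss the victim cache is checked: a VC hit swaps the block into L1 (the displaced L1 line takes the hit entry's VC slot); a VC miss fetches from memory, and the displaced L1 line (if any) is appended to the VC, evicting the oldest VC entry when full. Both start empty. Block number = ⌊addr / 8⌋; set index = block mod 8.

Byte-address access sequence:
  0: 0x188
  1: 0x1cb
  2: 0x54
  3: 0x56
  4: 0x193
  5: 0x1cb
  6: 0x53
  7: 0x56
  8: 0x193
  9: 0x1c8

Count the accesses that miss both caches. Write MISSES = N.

  [0] addr=0x188 blk=49 s=1: MISS | VC []
  [1] addr=0x1cb blk=57 s=1: MISS | VC [49]
  [2] addr=0x54 blk=10 s=2: MISS | VC [49]
  [3] addr=0x56 blk=10 s=2: L1-HIT | VC [49]
  [4] addr=0x193 blk=50 s=2: MISS | VC [49, 10]
  [5] addr=0x1cb blk=57 s=1: L1-HIT | VC [49, 10]
  [6] addr=0x53 blk=10 s=2: VC-HIT | VC [49, 50]
  [7] addr=0x56 blk=10 s=2: L1-HIT | VC [49, 50]
  [8] addr=0x193 blk=50 s=2: VC-HIT | VC [49, 10]
  [9] addr=0x1c8 blk=57 s=1: L1-HIT | VC [49, 10]

MISSES = 4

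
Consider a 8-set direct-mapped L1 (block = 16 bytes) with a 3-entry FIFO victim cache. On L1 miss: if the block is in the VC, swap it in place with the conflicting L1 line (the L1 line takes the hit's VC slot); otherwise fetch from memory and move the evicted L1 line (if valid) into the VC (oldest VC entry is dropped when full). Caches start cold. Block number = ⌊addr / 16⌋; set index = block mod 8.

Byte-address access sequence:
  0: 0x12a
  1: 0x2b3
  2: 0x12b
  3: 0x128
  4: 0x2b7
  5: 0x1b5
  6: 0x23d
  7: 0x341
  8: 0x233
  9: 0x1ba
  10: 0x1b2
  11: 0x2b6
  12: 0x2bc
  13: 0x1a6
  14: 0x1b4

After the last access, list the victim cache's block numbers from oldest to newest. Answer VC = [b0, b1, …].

  [0] addr=0x12a blk=18 s=2: MISS | VC []
  [1] addr=0x2b3 blk=43 s=3: MISS | VC []
  [2] addr=0x12b blk=18 s=2: L1-HIT | VC []
  [3] addr=0x128 blk=18 s=2: L1-HIT | VC []
  [4] addr=0x2b7 blk=43 s=3: L1-HIT | VC []
  [5] addr=0x1b5 blk=27 s=3: MISS | VC [43]
  [6] addr=0x23d blk=35 s=3: MISS | VC [43, 27]
  [7] addr=0x341 blk=52 s=4: MISS | VC [43, 27]
  [8] addr=0x233 blk=35 s=3: L1-HIT | VC [43, 27]
  [9] addr=0x1ba blk=27 s=3: VC-HIT | VC [43, 35]
  [10] addr=0x1b2 blk=27 s=3: L1-HIT | VC [43, 35]
  [11] addr=0x2b6 blk=43 s=3: VC-HIT | VC [27, 35]
  [12] addr=0x2bc blk=43 s=3: L1-HIT | VC [27, 35]
  [13] addr=0x1a6 blk=26 s=2: MISS | VC [27, 35, 18]
  [14] addr=0x1b4 blk=27 s=3: VC-HIT | VC [43, 35, 18]

VC = [43, 35, 18]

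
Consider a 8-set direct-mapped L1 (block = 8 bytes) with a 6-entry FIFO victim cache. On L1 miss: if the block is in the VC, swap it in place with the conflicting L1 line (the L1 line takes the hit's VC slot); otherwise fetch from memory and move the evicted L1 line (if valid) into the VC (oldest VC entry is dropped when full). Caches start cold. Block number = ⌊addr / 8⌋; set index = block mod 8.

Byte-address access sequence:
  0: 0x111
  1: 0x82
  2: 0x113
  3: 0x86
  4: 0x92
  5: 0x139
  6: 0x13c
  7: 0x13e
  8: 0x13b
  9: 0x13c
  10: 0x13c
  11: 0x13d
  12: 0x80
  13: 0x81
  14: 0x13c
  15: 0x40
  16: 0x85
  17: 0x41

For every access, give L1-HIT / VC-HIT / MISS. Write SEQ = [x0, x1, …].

#0 0x111→b34/s2 MISS; vc=[]
#1 0x82→b16/s0 MISS; vc=[]
#2 0x113→b34/s2 L1-HIT; vc=[]
#3 0x86→b16/s0 L1-HIT; vc=[]
#4 0x92→b18/s2 MISS; vc=[34]
#5 0x139→b39/s7 MISS; vc=[34]
#6 0x13c→b39/s7 L1-HIT; vc=[34]
#7 0x13e→b39/s7 L1-HIT; vc=[34]
#8 0x13b→b39/s7 L1-HIT; vc=[34]
#9 0x13c→b39/s7 L1-HIT; vc=[34]
#10 0x13c→b39/s7 L1-HIT; vc=[34]
#11 0x13d→b39/s7 L1-HIT; vc=[34]
#12 0x80→b16/s0 L1-HIT; vc=[34]
#13 0x81→b16/s0 L1-HIT; vc=[34]
#14 0x13c→b39/s7 L1-HIT; vc=[34]
#15 0x40→b8/s0 MISS; vc=[34,16]
#16 0x85→b16/s0 VC-HIT; vc=[34,8]
#17 0x41→b8/s0 VC-HIT; vc=[34,16]

SEQ = [MISS, MISS, L1-HIT, L1-HIT, MISS, MISS, L1-HIT, L1-HIT, L1-HIT, L1-HIT, L1-HIT, L1-HIT, L1-HIT, L1-HIT, L1-HIT, MISS, VC-HIT, VC-HIT]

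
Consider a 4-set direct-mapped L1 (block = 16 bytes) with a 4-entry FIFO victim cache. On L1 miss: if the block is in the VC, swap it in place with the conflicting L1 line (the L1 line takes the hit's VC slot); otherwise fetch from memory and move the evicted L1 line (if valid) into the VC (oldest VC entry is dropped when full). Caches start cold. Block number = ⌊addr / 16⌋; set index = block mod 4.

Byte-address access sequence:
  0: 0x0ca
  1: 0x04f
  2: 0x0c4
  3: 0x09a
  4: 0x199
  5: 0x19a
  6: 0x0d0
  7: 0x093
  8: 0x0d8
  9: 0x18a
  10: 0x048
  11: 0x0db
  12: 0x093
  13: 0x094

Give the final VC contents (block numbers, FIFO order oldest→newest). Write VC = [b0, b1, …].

#0 0xca→b12/s0 MISS; vc=[]
#1 0x4f→b4/s0 MISS; vc=[12]
#2 0xc4→b12/s0 VC-HIT; vc=[4]
#3 0x9a→b9/s1 MISS; vc=[4]
#4 0x199→b25/s1 MISS; vc=[4,9]
#5 0x19a→b25/s1 L1-HIT; vc=[4,9]
#6 0xd0→b13/s1 MISS; vc=[4,9,25]
#7 0x93→b9/s1 VC-HIT; vc=[4,13,25]
#8 0xd8→b13/s1 VC-HIT; vc=[4,9,25]
#9 0x18a→b24/s0 MISS; vc=[4,9,25,12]
#10 0x48→b4/s0 VC-HIT; vc=[24,9,25,12]
#11 0xdb→b13/s1 L1-HIT; vc=[24,9,25,12]
#12 0x93→b9/s1 VC-HIT; vc=[24,13,25,12]
#13 0x94→b9/s1 L1-HIT; vc=[24,13,25,12]

VC = [24, 13, 25, 12]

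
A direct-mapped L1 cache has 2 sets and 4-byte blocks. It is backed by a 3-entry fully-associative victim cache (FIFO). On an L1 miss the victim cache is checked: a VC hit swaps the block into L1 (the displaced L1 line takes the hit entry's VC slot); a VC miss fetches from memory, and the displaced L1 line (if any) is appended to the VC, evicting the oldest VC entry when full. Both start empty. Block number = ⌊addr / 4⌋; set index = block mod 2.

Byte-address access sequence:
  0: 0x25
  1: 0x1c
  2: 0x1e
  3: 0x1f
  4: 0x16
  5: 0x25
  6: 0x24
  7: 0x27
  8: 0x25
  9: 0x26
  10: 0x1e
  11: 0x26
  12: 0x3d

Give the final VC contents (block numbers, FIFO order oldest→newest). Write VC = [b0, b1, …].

  [0] addr=0x25 blk=9 s=1: MISS | VC []
  [1] addr=0x1c blk=7 s=1: MISS | VC [9]
  [2] addr=0x1e blk=7 s=1: L1-HIT | VC [9]
  [3] addr=0x1f blk=7 s=1: L1-HIT | VC [9]
  [4] addr=0x16 blk=5 s=1: MISS | VC [9, 7]
  [5] addr=0x25 blk=9 s=1: VC-HIT | VC [5, 7]
  [6] addr=0x24 blk=9 s=1: L1-HIT | VC [5, 7]
  [7] addr=0x27 blk=9 s=1: L1-HIT | VC [5, 7]
  [8] addr=0x25 blk=9 s=1: L1-HIT | VC [5, 7]
  [9] addr=0x26 blk=9 s=1: L1-HIT | VC [5, 7]
  [10] addr=0x1e blk=7 s=1: VC-HIT | VC [5, 9]
  [11] addr=0x26 blk=9 s=1: VC-HIT | VC [5, 7]
  [12] addr=0x3d blk=15 s=1: MISS | VC [5, 7, 9]

VC = [5, 7, 9]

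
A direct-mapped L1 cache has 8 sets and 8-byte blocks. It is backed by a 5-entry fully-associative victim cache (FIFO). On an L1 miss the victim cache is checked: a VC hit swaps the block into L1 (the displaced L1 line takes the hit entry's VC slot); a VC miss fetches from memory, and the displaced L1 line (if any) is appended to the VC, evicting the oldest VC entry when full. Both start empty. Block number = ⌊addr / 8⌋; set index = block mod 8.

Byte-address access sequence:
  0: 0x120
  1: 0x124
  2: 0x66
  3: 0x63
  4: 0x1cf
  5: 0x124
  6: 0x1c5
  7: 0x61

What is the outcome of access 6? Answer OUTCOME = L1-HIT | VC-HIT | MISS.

  [0] addr=0x120 blk=36 s=4: MISS | VC []
  [1] addr=0x124 blk=36 s=4: L1-HIT | VC []
  [2] addr=0x66 blk=12 s=4: MISS | VC [36]
  [3] addr=0x63 blk=12 s=4: L1-HIT | VC [36]
  [4] addr=0x1cf blk=57 s=1: MISS | VC [36]
  [5] addr=0x124 blk=36 s=4: VC-HIT | VC [12]
  [6] addr=0x1c5 blk=56 s=0: MISS | VC [12]
  [7] addr=0x61 blk=12 s=4: VC-HIT | VC [36]

OUTCOME = MISS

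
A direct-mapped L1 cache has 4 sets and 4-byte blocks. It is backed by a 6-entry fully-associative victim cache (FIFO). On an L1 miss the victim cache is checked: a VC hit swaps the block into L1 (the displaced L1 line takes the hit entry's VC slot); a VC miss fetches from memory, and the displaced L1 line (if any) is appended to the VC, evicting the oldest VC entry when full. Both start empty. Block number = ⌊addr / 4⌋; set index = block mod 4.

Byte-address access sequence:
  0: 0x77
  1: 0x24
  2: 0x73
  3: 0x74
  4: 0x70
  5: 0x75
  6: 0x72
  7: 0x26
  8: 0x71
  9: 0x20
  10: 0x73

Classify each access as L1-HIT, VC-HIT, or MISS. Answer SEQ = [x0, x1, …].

SEQ = [MISS, MISS, MISS, VC-HIT, L1-HIT, L1-HIT, L1-HIT, VC-HIT, L1-HIT, MISS, VC-HIT]

0: 0x77 (blk 29, set 1) → MISS  vc=[]
1: 0x24 (blk 9, set 1) → MISS  vc=[29]
2: 0x73 (blk 28, set 0) → MISS  vc=[29]
3: 0x74 (blk 29, set 1) → VC-HIT  vc=[9]
4: 0x70 (blk 28, set 0) → L1-HIT  vc=[9]
5: 0x75 (blk 29, set 1) → L1-HIT  vc=[9]
6: 0x72 (blk 28, set 0) → L1-HIT  vc=[9]
7: 0x26 (blk 9, set 1) → VC-HIT  vc=[29]
8: 0x71 (blk 28, set 0) → L1-HIT  vc=[29]
9: 0x20 (blk 8, set 0) → MISS  vc=[29, 28]
10: 0x73 (blk 28, set 0) → VC-HIT  vc=[29, 8]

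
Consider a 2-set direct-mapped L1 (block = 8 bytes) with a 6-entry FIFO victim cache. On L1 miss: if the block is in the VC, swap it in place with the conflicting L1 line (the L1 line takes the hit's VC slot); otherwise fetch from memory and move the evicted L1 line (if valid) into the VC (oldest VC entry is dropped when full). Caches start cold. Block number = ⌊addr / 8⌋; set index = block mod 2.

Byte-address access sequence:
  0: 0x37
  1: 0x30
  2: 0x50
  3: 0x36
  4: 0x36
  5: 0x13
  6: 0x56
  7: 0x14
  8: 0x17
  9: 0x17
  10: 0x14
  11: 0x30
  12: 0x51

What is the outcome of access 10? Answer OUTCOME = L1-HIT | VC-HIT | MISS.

#0 0x37→b6/s0 MISS; vc=[]
#1 0x30→b6/s0 L1-HIT; vc=[]
#2 0x50→b10/s0 MISS; vc=[6]
#3 0x36→b6/s0 VC-HIT; vc=[10]
#4 0x36→b6/s0 L1-HIT; vc=[10]
#5 0x13→b2/s0 MISS; vc=[10,6]
#6 0x56→b10/s0 VC-HIT; vc=[2,6]
#7 0x14→b2/s0 VC-HIT; vc=[10,6]
#8 0x17→b2/s0 L1-HIT; vc=[10,6]
#9 0x17→b2/s0 L1-HIT; vc=[10,6]
#10 0x14→b2/s0 L1-HIT; vc=[10,6]
#11 0x30→b6/s0 VC-HIT; vc=[10,2]
#12 0x51→b10/s0 VC-HIT; vc=[6,2]

OUTCOME = L1-HIT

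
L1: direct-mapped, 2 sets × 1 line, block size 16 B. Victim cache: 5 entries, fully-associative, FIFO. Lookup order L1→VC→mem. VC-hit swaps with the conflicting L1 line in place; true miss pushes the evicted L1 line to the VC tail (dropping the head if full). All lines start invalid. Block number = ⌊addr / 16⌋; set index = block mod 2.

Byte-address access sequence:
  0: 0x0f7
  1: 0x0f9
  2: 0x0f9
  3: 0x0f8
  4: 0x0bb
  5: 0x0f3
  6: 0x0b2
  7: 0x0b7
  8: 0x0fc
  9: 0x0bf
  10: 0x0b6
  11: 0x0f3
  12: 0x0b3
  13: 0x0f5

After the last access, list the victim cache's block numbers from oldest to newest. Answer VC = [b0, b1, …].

  [0] addr=0xf7 blk=15 s=1: MISS | VC []
  [1] addr=0xf9 blk=15 s=1: L1-HIT | VC []
  [2] addr=0xf9 blk=15 s=1: L1-HIT | VC []
  [3] addr=0xf8 blk=15 s=1: L1-HIT | VC []
  [4] addr=0xbb blk=11 s=1: MISS | VC [15]
  [5] addr=0xf3 blk=15 s=1: VC-HIT | VC [11]
  [6] addr=0xb2 blk=11 s=1: VC-HIT | VC [15]
  [7] addr=0xb7 blk=11 s=1: L1-HIT | VC [15]
  [8] addr=0xfc blk=15 s=1: VC-HIT | VC [11]
  [9] addr=0xbf blk=11 s=1: VC-HIT | VC [15]
  [10] addr=0xb6 blk=11 s=1: L1-HIT | VC [15]
  [11] addr=0xf3 blk=15 s=1: VC-HIT | VC [11]
  [12] addr=0xb3 blk=11 s=1: VC-HIT | VC [15]
  [13] addr=0xf5 blk=15 s=1: VC-HIT | VC [11]

VC = [11]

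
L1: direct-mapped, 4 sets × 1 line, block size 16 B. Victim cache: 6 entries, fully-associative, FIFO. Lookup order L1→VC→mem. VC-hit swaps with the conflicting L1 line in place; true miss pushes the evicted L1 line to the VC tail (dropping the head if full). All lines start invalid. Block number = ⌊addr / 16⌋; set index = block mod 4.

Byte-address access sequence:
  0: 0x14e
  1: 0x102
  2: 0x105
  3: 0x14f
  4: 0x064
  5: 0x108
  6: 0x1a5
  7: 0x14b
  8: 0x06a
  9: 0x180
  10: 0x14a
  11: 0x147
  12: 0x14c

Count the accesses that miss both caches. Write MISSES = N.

  [0] addr=0x14e blk=20 s=0: MISS | VC []
  [1] addr=0x102 blk=16 s=0: MISS | VC [20]
  [2] addr=0x105 blk=16 s=0: L1-HIT | VC [20]
  [3] addr=0x14f blk=20 s=0: VC-HIT | VC [16]
  [4] addr=0x64 blk=6 s=2: MISS | VC [16]
  [5] addr=0x108 blk=16 s=0: VC-HIT | VC [20]
  [6] addr=0x1a5 blk=26 s=2: MISS | VC [20, 6]
  [7] addr=0x14b blk=20 s=0: VC-HIT | VC [16, 6]
  [8] addr=0x6a blk=6 s=2: VC-HIT | VC [16, 26]
  [9] addr=0x180 blk=24 s=0: MISS | VC [16, 26, 20]
  [10] addr=0x14a blk=20 s=0: VC-HIT | VC [16, 26, 24]
  [11] addr=0x147 blk=20 s=0: L1-HIT | VC [16, 26, 24]
  [12] addr=0x14c blk=20 s=0: L1-HIT | VC [16, 26, 24]

MISSES = 5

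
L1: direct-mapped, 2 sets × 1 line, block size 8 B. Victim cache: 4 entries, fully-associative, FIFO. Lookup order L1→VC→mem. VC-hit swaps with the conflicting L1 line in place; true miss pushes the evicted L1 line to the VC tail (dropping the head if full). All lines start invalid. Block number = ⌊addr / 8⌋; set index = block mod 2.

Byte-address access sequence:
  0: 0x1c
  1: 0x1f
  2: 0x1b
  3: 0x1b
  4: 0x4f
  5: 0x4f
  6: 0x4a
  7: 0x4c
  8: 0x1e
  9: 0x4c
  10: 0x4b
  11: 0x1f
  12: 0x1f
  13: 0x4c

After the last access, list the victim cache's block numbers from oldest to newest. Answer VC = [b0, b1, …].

0: 0x1c (blk 3, set 1) → MISS  vc=[]
1: 0x1f (blk 3, set 1) → L1-HIT  vc=[]
2: 0x1b (blk 3, set 1) → L1-HIT  vc=[]
3: 0x1b (blk 3, set 1) → L1-HIT  vc=[]
4: 0x4f (blk 9, set 1) → MISS  vc=[3]
5: 0x4f (blk 9, set 1) → L1-HIT  vc=[3]
6: 0x4a (blk 9, set 1) → L1-HIT  vc=[3]
7: 0x4c (blk 9, set 1) → L1-HIT  vc=[3]
8: 0x1e (blk 3, set 1) → VC-HIT  vc=[9]
9: 0x4c (blk 9, set 1) → VC-HIT  vc=[3]
10: 0x4b (blk 9, set 1) → L1-HIT  vc=[3]
11: 0x1f (blk 3, set 1) → VC-HIT  vc=[9]
12: 0x1f (blk 3, set 1) → L1-HIT  vc=[9]
13: 0x4c (blk 9, set 1) → VC-HIT  vc=[3]

VC = [3]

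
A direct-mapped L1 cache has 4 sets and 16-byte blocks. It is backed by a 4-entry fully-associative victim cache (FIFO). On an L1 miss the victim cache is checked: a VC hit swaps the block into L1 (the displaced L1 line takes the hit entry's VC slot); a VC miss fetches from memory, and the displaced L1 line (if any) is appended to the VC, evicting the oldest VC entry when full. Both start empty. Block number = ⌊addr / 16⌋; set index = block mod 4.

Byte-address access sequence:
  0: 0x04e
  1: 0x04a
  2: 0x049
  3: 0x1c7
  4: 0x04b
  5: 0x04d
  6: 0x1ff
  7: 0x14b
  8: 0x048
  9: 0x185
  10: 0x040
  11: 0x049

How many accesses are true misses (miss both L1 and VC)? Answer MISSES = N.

#0 0x4e→b4/s0 MISS; vc=[]
#1 0x4a→b4/s0 L1-HIT; vc=[]
#2 0x49→b4/s0 L1-HIT; vc=[]
#3 0x1c7→b28/s0 MISS; vc=[4]
#4 0x4b→b4/s0 VC-HIT; vc=[28]
#5 0x4d→b4/s0 L1-HIT; vc=[28]
#6 0x1ff→b31/s3 MISS; vc=[28]
#7 0x14b→b20/s0 MISS; vc=[28,4]
#8 0x48→b4/s0 VC-HIT; vc=[28,20]
#9 0x185→b24/s0 MISS; vc=[28,20,4]
#10 0x40→b4/s0 VC-HIT; vc=[28,20,24]
#11 0x49→b4/s0 L1-HIT; vc=[28,20,24]

MISSES = 5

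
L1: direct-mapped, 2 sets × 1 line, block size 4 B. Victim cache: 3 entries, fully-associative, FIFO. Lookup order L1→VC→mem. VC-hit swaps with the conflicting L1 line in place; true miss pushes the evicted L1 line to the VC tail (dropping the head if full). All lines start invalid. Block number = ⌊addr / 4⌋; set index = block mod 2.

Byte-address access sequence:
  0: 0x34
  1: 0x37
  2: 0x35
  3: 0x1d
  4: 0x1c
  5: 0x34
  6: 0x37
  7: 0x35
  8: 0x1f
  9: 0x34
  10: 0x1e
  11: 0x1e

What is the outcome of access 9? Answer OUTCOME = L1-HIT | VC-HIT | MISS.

#0 0x34→b13/s1 MISS; vc=[]
#1 0x37→b13/s1 L1-HIT; vc=[]
#2 0x35→b13/s1 L1-HIT; vc=[]
#3 0x1d→b7/s1 MISS; vc=[13]
#4 0x1c→b7/s1 L1-HIT; vc=[13]
#5 0x34→b13/s1 VC-HIT; vc=[7]
#6 0x37→b13/s1 L1-HIT; vc=[7]
#7 0x35→b13/s1 L1-HIT; vc=[7]
#8 0x1f→b7/s1 VC-HIT; vc=[13]
#9 0x34→b13/s1 VC-HIT; vc=[7]
#10 0x1e→b7/s1 VC-HIT; vc=[13]
#11 0x1e→b7/s1 L1-HIT; vc=[13]

OUTCOME = VC-HIT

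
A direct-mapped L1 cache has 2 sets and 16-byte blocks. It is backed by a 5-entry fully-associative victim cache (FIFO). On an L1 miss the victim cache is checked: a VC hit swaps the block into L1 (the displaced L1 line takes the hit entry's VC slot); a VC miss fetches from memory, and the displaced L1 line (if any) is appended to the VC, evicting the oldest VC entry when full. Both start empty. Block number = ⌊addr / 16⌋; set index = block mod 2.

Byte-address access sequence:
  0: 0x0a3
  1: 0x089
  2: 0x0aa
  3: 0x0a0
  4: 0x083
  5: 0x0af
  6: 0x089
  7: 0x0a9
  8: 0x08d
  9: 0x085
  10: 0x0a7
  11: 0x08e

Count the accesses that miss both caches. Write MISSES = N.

MISSES = 2

0: 0xa3 (blk 10, set 0) → MISS  vc=[]
1: 0x89 (blk 8, set 0) → MISS  vc=[10]
2: 0xaa (blk 10, set 0) → VC-HIT  vc=[8]
3: 0xa0 (blk 10, set 0) → L1-HIT  vc=[8]
4: 0x83 (blk 8, set 0) → VC-HIT  vc=[10]
5: 0xaf (blk 10, set 0) → VC-HIT  vc=[8]
6: 0x89 (blk 8, set 0) → VC-HIT  vc=[10]
7: 0xa9 (blk 10, set 0) → VC-HIT  vc=[8]
8: 0x8d (blk 8, set 0) → VC-HIT  vc=[10]
9: 0x85 (blk 8, set 0) → L1-HIT  vc=[10]
10: 0xa7 (blk 10, set 0) → VC-HIT  vc=[8]
11: 0x8e (blk 8, set 0) → VC-HIT  vc=[10]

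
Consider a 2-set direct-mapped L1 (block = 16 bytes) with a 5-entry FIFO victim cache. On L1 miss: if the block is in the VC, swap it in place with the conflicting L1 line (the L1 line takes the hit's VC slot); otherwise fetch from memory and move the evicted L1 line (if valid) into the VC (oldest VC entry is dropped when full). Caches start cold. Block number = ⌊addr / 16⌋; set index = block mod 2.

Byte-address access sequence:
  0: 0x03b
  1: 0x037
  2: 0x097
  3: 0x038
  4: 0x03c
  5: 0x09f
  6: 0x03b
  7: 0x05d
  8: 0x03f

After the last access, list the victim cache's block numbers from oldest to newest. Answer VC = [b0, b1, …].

VC = [9, 5]

#0 0x3b→b3/s1 MISS; vc=[]
#1 0x37→b3/s1 L1-HIT; vc=[]
#2 0x97→b9/s1 MISS; vc=[3]
#3 0x38→b3/s1 VC-HIT; vc=[9]
#4 0x3c→b3/s1 L1-HIT; vc=[9]
#5 0x9f→b9/s1 VC-HIT; vc=[3]
#6 0x3b→b3/s1 VC-HIT; vc=[9]
#7 0x5d→b5/s1 MISS; vc=[9,3]
#8 0x3f→b3/s1 VC-HIT; vc=[9,5]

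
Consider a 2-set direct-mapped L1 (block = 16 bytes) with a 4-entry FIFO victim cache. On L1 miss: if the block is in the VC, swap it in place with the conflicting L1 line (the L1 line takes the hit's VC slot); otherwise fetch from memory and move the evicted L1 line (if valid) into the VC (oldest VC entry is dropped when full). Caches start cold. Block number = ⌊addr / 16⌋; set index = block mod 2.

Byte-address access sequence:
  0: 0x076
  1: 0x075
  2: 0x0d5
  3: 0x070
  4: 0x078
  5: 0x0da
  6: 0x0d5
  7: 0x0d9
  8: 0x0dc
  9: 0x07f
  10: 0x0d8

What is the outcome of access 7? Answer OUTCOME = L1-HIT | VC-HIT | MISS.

OUTCOME = L1-HIT

#0 0x76→b7/s1 MISS; vc=[]
#1 0x75→b7/s1 L1-HIT; vc=[]
#2 0xd5→b13/s1 MISS; vc=[7]
#3 0x70→b7/s1 VC-HIT; vc=[13]
#4 0x78→b7/s1 L1-HIT; vc=[13]
#5 0xda→b13/s1 VC-HIT; vc=[7]
#6 0xd5→b13/s1 L1-HIT; vc=[7]
#7 0xd9→b13/s1 L1-HIT; vc=[7]
#8 0xdc→b13/s1 L1-HIT; vc=[7]
#9 0x7f→b7/s1 VC-HIT; vc=[13]
#10 0xd8→b13/s1 VC-HIT; vc=[7]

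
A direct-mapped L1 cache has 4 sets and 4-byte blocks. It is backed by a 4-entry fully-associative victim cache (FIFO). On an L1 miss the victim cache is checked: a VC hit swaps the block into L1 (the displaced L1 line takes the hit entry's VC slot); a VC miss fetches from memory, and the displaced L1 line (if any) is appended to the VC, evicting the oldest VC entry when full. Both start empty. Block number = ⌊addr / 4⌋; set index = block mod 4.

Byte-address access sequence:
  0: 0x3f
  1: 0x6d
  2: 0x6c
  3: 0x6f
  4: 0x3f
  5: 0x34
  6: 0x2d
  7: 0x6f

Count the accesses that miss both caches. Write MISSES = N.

0: 0x3f (blk 15, set 3) → MISS  vc=[]
1: 0x6d (blk 27, set 3) → MISS  vc=[15]
2: 0x6c (blk 27, set 3) → L1-HIT  vc=[15]
3: 0x6f (blk 27, set 3) → L1-HIT  vc=[15]
4: 0x3f (blk 15, set 3) → VC-HIT  vc=[27]
5: 0x34 (blk 13, set 1) → MISS  vc=[27]
6: 0x2d (blk 11, set 3) → MISS  vc=[27, 15]
7: 0x6f (blk 27, set 3) → VC-HIT  vc=[11, 15]

MISSES = 4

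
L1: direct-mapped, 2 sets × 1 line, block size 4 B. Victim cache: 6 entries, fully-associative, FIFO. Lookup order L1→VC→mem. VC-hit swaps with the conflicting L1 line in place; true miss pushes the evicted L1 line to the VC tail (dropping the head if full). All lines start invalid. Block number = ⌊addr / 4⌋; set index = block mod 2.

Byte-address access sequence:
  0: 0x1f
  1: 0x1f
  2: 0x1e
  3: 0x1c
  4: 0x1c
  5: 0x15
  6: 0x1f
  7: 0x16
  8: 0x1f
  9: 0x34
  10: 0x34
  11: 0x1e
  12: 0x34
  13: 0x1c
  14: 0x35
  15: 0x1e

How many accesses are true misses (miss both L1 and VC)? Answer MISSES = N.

  [0] addr=0x1f blk=7 s=1: MISS | VC []
  [1] addr=0x1f blk=7 s=1: L1-HIT | VC []
  [2] addr=0x1e blk=7 s=1: L1-HIT | VC []
  [3] addr=0x1c blk=7 s=1: L1-HIT | VC []
  [4] addr=0x1c blk=7 s=1: L1-HIT | VC []
  [5] addr=0x15 blk=5 s=1: MISS | VC [7]
  [6] addr=0x1f blk=7 s=1: VC-HIT | VC [5]
  [7] addr=0x16 blk=5 s=1: VC-HIT | VC [7]
  [8] addr=0x1f blk=7 s=1: VC-HIT | VC [5]
  [9] addr=0x34 blk=13 s=1: MISS | VC [5, 7]
  [10] addr=0x34 blk=13 s=1: L1-HIT | VC [5, 7]
  [11] addr=0x1e blk=7 s=1: VC-HIT | VC [5, 13]
  [12] addr=0x34 blk=13 s=1: VC-HIT | VC [5, 7]
  [13] addr=0x1c blk=7 s=1: VC-HIT | VC [5, 13]
  [14] addr=0x35 blk=13 s=1: VC-HIT | VC [5, 7]
  [15] addr=0x1e blk=7 s=1: VC-HIT | VC [5, 13]

MISSES = 3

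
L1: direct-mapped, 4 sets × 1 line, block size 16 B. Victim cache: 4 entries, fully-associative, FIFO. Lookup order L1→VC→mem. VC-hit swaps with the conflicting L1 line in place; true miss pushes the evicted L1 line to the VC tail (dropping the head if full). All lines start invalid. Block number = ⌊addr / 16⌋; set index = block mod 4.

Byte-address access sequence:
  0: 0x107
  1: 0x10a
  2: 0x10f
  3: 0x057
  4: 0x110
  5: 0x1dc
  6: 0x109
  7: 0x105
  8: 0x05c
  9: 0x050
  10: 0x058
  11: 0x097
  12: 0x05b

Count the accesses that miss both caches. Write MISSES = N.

MISSES = 5

  [0] addr=0x107 blk=16 s=0: MISS | VC []
  [1] addr=0x10a blk=16 s=0: L1-HIT | VC []
  [2] addr=0x10f blk=16 s=0: L1-HIT | VC []
  [3] addr=0x57 blk=5 s=1: MISS | VC []
  [4] addr=0x110 blk=17 s=1: MISS | VC [5]
  [5] addr=0x1dc blk=29 s=1: MISS | VC [5, 17]
  [6] addr=0x109 blk=16 s=0: L1-HIT | VC [5, 17]
  [7] addr=0x105 blk=16 s=0: L1-HIT | VC [5, 17]
  [8] addr=0x5c blk=5 s=1: VC-HIT | VC [29, 17]
  [9] addr=0x50 blk=5 s=1: L1-HIT | VC [29, 17]
  [10] addr=0x58 blk=5 s=1: L1-HIT | VC [29, 17]
  [11] addr=0x97 blk=9 s=1: MISS | VC [29, 17, 5]
  [12] addr=0x5b blk=5 s=1: VC-HIT | VC [29, 17, 9]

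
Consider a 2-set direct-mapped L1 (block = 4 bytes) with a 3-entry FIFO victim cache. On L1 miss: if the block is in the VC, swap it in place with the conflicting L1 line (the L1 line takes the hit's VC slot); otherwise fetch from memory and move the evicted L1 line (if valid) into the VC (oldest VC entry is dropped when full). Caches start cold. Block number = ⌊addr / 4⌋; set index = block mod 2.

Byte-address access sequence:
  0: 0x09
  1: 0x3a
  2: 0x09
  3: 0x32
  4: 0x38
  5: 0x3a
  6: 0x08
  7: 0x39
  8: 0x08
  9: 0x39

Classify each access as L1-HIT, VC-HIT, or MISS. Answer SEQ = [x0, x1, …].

  [0] addr=0x9 blk=2 s=0: MISS | VC []
  [1] addr=0x3a blk=14 s=0: MISS | VC [2]
  [2] addr=0x9 blk=2 s=0: VC-HIT | VC [14]
  [3] addr=0x32 blk=12 s=0: MISS | VC [14, 2]
  [4] addr=0x38 blk=14 s=0: VC-HIT | VC [12, 2]
  [5] addr=0x3a blk=14 s=0: L1-HIT | VC [12, 2]
  [6] addr=0x8 blk=2 s=0: VC-HIT | VC [12, 14]
  [7] addr=0x39 blk=14 s=0: VC-HIT | VC [12, 2]
  [8] addr=0x8 blk=2 s=0: VC-HIT | VC [12, 14]
  [9] addr=0x39 blk=14 s=0: VC-HIT | VC [12, 2]

SEQ = [MISS, MISS, VC-HIT, MISS, VC-HIT, L1-HIT, VC-HIT, VC-HIT, VC-HIT, VC-HIT]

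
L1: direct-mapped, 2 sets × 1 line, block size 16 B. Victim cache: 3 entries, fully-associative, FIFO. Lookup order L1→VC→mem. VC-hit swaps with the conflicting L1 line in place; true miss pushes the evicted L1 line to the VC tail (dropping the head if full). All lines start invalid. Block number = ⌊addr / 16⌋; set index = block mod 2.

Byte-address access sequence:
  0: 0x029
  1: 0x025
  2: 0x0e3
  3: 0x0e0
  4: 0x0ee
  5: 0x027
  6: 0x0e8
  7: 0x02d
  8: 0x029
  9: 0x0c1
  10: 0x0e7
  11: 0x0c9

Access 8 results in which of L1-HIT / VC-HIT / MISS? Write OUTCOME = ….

OUTCOME = L1-HIT

0: 0x29 (blk 2, set 0) → MISS  vc=[]
1: 0x25 (blk 2, set 0) → L1-HIT  vc=[]
2: 0xe3 (blk 14, set 0) → MISS  vc=[2]
3: 0xe0 (blk 14, set 0) → L1-HIT  vc=[2]
4: 0xee (blk 14, set 0) → L1-HIT  vc=[2]
5: 0x27 (blk 2, set 0) → VC-HIT  vc=[14]
6: 0xe8 (blk 14, set 0) → VC-HIT  vc=[2]
7: 0x2d (blk 2, set 0) → VC-HIT  vc=[14]
8: 0x29 (blk 2, set 0) → L1-HIT  vc=[14]
9: 0xc1 (blk 12, set 0) → MISS  vc=[14, 2]
10: 0xe7 (blk 14, set 0) → VC-HIT  vc=[12, 2]
11: 0xc9 (blk 12, set 0) → VC-HIT  vc=[14, 2]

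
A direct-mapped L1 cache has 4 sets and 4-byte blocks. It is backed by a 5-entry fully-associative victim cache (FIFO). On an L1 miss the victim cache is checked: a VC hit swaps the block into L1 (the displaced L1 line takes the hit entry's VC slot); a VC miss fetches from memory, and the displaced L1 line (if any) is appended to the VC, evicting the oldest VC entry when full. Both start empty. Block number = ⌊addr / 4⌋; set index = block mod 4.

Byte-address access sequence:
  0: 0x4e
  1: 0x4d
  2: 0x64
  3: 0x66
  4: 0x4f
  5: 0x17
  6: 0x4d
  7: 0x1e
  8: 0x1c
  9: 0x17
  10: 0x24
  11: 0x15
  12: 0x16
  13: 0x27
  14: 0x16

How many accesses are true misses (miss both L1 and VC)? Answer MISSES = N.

0: 0x4e (blk 19, set 3) → MISS  vc=[]
1: 0x4d (blk 19, set 3) → L1-HIT  vc=[]
2: 0x64 (blk 25, set 1) → MISS  vc=[]
3: 0x66 (blk 25, set 1) → L1-HIT  vc=[]
4: 0x4f (blk 19, set 3) → L1-HIT  vc=[]
5: 0x17 (blk 5, set 1) → MISS  vc=[25]
6: 0x4d (blk 19, set 3) → L1-HIT  vc=[25]
7: 0x1e (blk 7, set 3) → MISS  vc=[25, 19]
8: 0x1c (blk 7, set 3) → L1-HIT  vc=[25, 19]
9: 0x17 (blk 5, set 1) → L1-HIT  vc=[25, 19]
10: 0x24 (blk 9, set 1) → MISS  vc=[25, 19, 5]
11: 0x15 (blk 5, set 1) → VC-HIT  vc=[25, 19, 9]
12: 0x16 (blk 5, set 1) → L1-HIT  vc=[25, 19, 9]
13: 0x27 (blk 9, set 1) → VC-HIT  vc=[25, 19, 5]
14: 0x16 (blk 5, set 1) → VC-HIT  vc=[25, 19, 9]

MISSES = 5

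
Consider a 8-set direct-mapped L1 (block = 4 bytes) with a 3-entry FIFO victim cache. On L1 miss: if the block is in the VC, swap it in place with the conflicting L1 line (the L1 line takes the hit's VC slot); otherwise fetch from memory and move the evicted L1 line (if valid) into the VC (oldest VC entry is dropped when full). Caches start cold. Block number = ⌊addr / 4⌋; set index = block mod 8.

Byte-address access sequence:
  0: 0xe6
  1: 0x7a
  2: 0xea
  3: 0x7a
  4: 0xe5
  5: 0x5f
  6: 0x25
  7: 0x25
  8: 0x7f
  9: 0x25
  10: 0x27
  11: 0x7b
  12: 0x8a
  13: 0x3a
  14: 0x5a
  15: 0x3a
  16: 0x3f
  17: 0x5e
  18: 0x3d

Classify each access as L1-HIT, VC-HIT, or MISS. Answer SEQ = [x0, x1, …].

  [0] addr=0xe6 blk=57 s=1: MISS | VC []
  [1] addr=0x7a blk=30 s=6: MISS | VC []
  [2] addr=0xea blk=58 s=2: MISS | VC []
  [3] addr=0x7a blk=30 s=6: L1-HIT | VC []
  [4] addr=0xe5 blk=57 s=1: L1-HIT | VC []
  [5] addr=0x5f blk=23 s=7: MISS | VC []
  [6] addr=0x25 blk=9 s=1: MISS | VC [57]
  [7] addr=0x25 blk=9 s=1: L1-HIT | VC [57]
  [8] addr=0x7f blk=31 s=7: MISS | VC [57, 23]
  [9] addr=0x25 blk=9 s=1: L1-HIT | VC [57, 23]
  [10] addr=0x27 blk=9 s=1: L1-HIT | VC [57, 23]
  [11] addr=0x7b blk=30 s=6: L1-HIT | VC [57, 23]
  [12] addr=0x8a blk=34 s=2: MISS | VC [57, 23, 58]
  [13] addr=0x3a blk=14 s=6: MISS | VC [23, 58, 30]
  [14] addr=0x5a blk=22 s=6: MISS | VC [58, 30, 14]
  [15] addr=0x3a blk=14 s=6: VC-HIT | VC [58, 30, 22]
  [16] addr=0x3f blk=15 s=7: MISS | VC [30, 22, 31]
  [17] addr=0x5e blk=23 s=7: MISS | VC [22, 31, 15]
  [18] addr=0x3d blk=15 s=7: VC-HIT | VC [22, 31, 23]

SEQ = [MISS, MISS, MISS, L1-HIT, L1-HIT, MISS, MISS, L1-HIT, MISS, L1-HIT, L1-HIT, L1-HIT, MISS, MISS, MISS, VC-HIT, MISS, MISS, VC-HIT]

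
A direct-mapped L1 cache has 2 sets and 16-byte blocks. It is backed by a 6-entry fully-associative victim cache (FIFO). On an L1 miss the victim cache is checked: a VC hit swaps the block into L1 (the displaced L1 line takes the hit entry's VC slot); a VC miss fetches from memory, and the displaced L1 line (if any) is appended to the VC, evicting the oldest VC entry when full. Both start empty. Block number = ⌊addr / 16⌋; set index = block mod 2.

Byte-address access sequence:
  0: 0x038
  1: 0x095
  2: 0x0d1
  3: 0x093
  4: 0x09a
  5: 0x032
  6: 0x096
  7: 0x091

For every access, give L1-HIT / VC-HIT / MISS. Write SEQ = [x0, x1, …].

SEQ = [MISS, MISS, MISS, VC-HIT, L1-HIT, VC-HIT, VC-HIT, L1-HIT]

#0 0x38→b3/s1 MISS; vc=[]
#1 0x95→b9/s1 MISS; vc=[3]
#2 0xd1→b13/s1 MISS; vc=[3,9]
#3 0x93→b9/s1 VC-HIT; vc=[3,13]
#4 0x9a→b9/s1 L1-HIT; vc=[3,13]
#5 0x32→b3/s1 VC-HIT; vc=[9,13]
#6 0x96→b9/s1 VC-HIT; vc=[3,13]
#7 0x91→b9/s1 L1-HIT; vc=[3,13]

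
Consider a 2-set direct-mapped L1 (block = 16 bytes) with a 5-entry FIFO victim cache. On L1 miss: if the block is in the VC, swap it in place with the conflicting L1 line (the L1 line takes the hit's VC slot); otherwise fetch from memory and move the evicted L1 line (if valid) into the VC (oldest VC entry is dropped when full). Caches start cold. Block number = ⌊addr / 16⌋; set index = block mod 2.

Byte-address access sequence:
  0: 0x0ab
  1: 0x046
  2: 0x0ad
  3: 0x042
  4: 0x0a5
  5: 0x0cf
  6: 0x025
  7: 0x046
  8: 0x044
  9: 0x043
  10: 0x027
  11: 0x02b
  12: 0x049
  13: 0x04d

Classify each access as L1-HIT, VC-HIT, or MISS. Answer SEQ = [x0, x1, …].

  [0] addr=0xab blk=10 s=0: MISS | VC []
  [1] addr=0x46 blk=4 s=0: MISS | VC [10]
  [2] addr=0xad blk=10 s=0: VC-HIT | VC [4]
  [3] addr=0x42 blk=4 s=0: VC-HIT | VC [10]
  [4] addr=0xa5 blk=10 s=0: VC-HIT | VC [4]
  [5] addr=0xcf blk=12 s=0: MISS | VC [4, 10]
  [6] addr=0x25 blk=2 s=0: MISS | VC [4, 10, 12]
  [7] addr=0x46 blk=4 s=0: VC-HIT | VC [2, 10, 12]
  [8] addr=0x44 blk=4 s=0: L1-HIT | VC [2, 10, 12]
  [9] addr=0x43 blk=4 s=0: L1-HIT | VC [2, 10, 12]
  [10] addr=0x27 blk=2 s=0: VC-HIT | VC [4, 10, 12]
  [11] addr=0x2b blk=2 s=0: L1-HIT | VC [4, 10, 12]
  [12] addr=0x49 blk=4 s=0: VC-HIT | VC [2, 10, 12]
  [13] addr=0x4d blk=4 s=0: L1-HIT | VC [2, 10, 12]

SEQ = [MISS, MISS, VC-HIT, VC-HIT, VC-HIT, MISS, MISS, VC-HIT, L1-HIT, L1-HIT, VC-HIT, L1-HIT, VC-HIT, L1-HIT]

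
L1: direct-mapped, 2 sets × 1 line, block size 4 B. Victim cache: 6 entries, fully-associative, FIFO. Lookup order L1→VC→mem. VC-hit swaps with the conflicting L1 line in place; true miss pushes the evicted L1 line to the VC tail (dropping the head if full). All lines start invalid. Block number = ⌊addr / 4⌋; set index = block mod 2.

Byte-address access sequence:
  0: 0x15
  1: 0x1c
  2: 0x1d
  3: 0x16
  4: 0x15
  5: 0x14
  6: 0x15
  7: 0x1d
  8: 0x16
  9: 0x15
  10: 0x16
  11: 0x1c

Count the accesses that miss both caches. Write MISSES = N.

MISSES = 2

#0 0x15→b5/s1 MISS; vc=[]
#1 0x1c→b7/s1 MISS; vc=[5]
#2 0x1d→b7/s1 L1-HIT; vc=[5]
#3 0x16→b5/s1 VC-HIT; vc=[7]
#4 0x15→b5/s1 L1-HIT; vc=[7]
#5 0x14→b5/s1 L1-HIT; vc=[7]
#6 0x15→b5/s1 L1-HIT; vc=[7]
#7 0x1d→b7/s1 VC-HIT; vc=[5]
#8 0x16→b5/s1 VC-HIT; vc=[7]
#9 0x15→b5/s1 L1-HIT; vc=[7]
#10 0x16→b5/s1 L1-HIT; vc=[7]
#11 0x1c→b7/s1 VC-HIT; vc=[5]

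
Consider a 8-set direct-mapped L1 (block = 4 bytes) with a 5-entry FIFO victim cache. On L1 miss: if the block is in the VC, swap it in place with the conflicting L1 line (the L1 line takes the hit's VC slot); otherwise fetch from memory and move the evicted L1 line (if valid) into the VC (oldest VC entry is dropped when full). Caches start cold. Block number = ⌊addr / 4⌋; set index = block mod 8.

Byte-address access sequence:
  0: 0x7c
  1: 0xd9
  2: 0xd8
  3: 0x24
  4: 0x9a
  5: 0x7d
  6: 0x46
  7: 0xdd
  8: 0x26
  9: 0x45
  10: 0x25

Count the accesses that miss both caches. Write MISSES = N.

#0 0x7c→b31/s7 MISS; vc=[]
#1 0xd9→b54/s6 MISS; vc=[]
#2 0xd8→b54/s6 L1-HIT; vc=[]
#3 0x24→b9/s1 MISS; vc=[]
#4 0x9a→b38/s6 MISS; vc=[54]
#5 0x7d→b31/s7 L1-HIT; vc=[54]
#6 0x46→b17/s1 MISS; vc=[54,9]
#7 0xdd→b55/s7 MISS; vc=[54,9,31]
#8 0x26→b9/s1 VC-HIT; vc=[54,17,31]
#9 0x45→b17/s1 VC-HIT; vc=[54,9,31]
#10 0x25→b9/s1 VC-HIT; vc=[54,17,31]

MISSES = 6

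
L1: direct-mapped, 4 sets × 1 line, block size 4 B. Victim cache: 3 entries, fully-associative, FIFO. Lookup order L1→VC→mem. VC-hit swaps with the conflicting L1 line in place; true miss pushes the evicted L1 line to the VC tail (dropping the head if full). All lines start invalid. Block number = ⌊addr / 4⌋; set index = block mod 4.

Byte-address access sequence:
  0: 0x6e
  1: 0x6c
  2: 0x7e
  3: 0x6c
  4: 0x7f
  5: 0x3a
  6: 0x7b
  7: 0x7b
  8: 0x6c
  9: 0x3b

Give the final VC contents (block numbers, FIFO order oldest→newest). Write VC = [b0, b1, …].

#0 0x6e→b27/s3 MISS; vc=[]
#1 0x6c→b27/s3 L1-HIT; vc=[]
#2 0x7e→b31/s3 MISS; vc=[27]
#3 0x6c→b27/s3 VC-HIT; vc=[31]
#4 0x7f→b31/s3 VC-HIT; vc=[27]
#5 0x3a→b14/s2 MISS; vc=[27]
#6 0x7b→b30/s2 MISS; vc=[27,14]
#7 0x7b→b30/s2 L1-HIT; vc=[27,14]
#8 0x6c→b27/s3 VC-HIT; vc=[31,14]
#9 0x3b→b14/s2 VC-HIT; vc=[31,30]

VC = [31, 30]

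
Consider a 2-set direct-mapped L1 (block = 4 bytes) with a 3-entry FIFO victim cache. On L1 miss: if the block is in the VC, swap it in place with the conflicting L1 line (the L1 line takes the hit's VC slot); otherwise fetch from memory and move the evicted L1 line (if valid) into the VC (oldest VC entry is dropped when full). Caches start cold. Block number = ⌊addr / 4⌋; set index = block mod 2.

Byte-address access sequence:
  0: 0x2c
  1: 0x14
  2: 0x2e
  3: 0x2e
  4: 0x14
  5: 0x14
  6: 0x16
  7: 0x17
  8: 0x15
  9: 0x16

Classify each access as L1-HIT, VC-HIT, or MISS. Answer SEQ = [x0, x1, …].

#0 0x2c→b11/s1 MISS; vc=[]
#1 0x14→b5/s1 MISS; vc=[11]
#2 0x2e→b11/s1 VC-HIT; vc=[5]
#3 0x2e→b11/s1 L1-HIT; vc=[5]
#4 0x14→b5/s1 VC-HIT; vc=[11]
#5 0x14→b5/s1 L1-HIT; vc=[11]
#6 0x16→b5/s1 L1-HIT; vc=[11]
#7 0x17→b5/s1 L1-HIT; vc=[11]
#8 0x15→b5/s1 L1-HIT; vc=[11]
#9 0x16→b5/s1 L1-HIT; vc=[11]

SEQ = [MISS, MISS, VC-HIT, L1-HIT, VC-HIT, L1-HIT, L1-HIT, L1-HIT, L1-HIT, L1-HIT]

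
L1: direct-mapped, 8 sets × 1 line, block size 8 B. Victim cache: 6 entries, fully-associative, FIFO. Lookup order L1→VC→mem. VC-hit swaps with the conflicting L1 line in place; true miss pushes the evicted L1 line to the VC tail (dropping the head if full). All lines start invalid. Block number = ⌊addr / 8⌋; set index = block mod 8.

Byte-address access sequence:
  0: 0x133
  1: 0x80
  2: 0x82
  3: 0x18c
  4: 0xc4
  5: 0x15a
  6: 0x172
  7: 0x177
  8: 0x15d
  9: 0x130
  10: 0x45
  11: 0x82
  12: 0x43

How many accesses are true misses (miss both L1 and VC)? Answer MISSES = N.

MISSES = 7

  [0] addr=0x133 blk=38 s=6: MISS | VC []
  [1] addr=0x80 blk=16 s=0: MISS | VC []
  [2] addr=0x82 blk=16 s=0: L1-HIT | VC []
  [3] addr=0x18c blk=49 s=1: MISS | VC []
  [4] addr=0xc4 blk=24 s=0: MISS | VC [16]
  [5] addr=0x15a blk=43 s=3: MISS | VC [16]
  [6] addr=0x172 blk=46 s=6: MISS | VC [16, 38]
  [7] addr=0x177 blk=46 s=6: L1-HIT | VC [16, 38]
  [8] addr=0x15d blk=43 s=3: L1-HIT | VC [16, 38]
  [9] addr=0x130 blk=38 s=6: VC-HIT | VC [16, 46]
  [10] addr=0x45 blk=8 s=0: MISS | VC [16, 46, 24]
  [11] addr=0x82 blk=16 s=0: VC-HIT | VC [8, 46, 24]
  [12] addr=0x43 blk=8 s=0: VC-HIT | VC [16, 46, 24]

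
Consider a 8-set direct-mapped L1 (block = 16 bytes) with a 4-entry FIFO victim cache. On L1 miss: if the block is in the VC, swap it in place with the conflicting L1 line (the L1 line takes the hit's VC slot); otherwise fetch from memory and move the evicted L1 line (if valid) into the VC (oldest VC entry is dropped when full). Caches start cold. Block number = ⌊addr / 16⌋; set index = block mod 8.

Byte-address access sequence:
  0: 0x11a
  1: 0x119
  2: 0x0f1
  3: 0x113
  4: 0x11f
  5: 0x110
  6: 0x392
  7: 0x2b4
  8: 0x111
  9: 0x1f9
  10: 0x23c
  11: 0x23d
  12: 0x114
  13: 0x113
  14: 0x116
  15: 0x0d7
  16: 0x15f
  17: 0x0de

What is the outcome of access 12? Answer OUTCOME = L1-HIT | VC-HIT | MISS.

OUTCOME = L1-HIT

#0 0x11a→b17/s1 MISS; vc=[]
#1 0x119→b17/s1 L1-HIT; vc=[]
#2 0xf1→b15/s7 MISS; vc=[]
#3 0x113→b17/s1 L1-HIT; vc=[]
#4 0x11f→b17/s1 L1-HIT; vc=[]
#5 0x110→b17/s1 L1-HIT; vc=[]
#6 0x392→b57/s1 MISS; vc=[17]
#7 0x2b4→b43/s3 MISS; vc=[17]
#8 0x111→b17/s1 VC-HIT; vc=[57]
#9 0x1f9→b31/s7 MISS; vc=[57,15]
#10 0x23c→b35/s3 MISS; vc=[57,15,43]
#11 0x23d→b35/s3 L1-HIT; vc=[57,15,43]
#12 0x114→b17/s1 L1-HIT; vc=[57,15,43]
#13 0x113→b17/s1 L1-HIT; vc=[57,15,43]
#14 0x116→b17/s1 L1-HIT; vc=[57,15,43]
#15 0xd7→b13/s5 MISS; vc=[57,15,43]
#16 0x15f→b21/s5 MISS; vc=[57,15,43,13]
#17 0xde→b13/s5 VC-HIT; vc=[57,15,43,21]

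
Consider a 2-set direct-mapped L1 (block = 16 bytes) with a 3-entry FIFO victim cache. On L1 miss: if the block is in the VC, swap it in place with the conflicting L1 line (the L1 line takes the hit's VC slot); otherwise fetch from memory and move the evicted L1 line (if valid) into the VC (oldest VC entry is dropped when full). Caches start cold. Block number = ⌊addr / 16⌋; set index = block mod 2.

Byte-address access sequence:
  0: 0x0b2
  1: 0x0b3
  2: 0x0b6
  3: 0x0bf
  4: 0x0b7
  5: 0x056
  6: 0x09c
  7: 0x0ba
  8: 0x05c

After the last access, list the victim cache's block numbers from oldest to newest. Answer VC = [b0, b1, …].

0: 0xb2 (blk 11, set 1) → MISS  vc=[]
1: 0xb3 (blk 11, set 1) → L1-HIT  vc=[]
2: 0xb6 (blk 11, set 1) → L1-HIT  vc=[]
3: 0xbf (blk 11, set 1) → L1-HIT  vc=[]
4: 0xb7 (blk 11, set 1) → L1-HIT  vc=[]
5: 0x56 (blk 5, set 1) → MISS  vc=[11]
6: 0x9c (blk 9, set 1) → MISS  vc=[11, 5]
7: 0xba (blk 11, set 1) → VC-HIT  vc=[9, 5]
8: 0x5c (blk 5, set 1) → VC-HIT  vc=[9, 11]

VC = [9, 11]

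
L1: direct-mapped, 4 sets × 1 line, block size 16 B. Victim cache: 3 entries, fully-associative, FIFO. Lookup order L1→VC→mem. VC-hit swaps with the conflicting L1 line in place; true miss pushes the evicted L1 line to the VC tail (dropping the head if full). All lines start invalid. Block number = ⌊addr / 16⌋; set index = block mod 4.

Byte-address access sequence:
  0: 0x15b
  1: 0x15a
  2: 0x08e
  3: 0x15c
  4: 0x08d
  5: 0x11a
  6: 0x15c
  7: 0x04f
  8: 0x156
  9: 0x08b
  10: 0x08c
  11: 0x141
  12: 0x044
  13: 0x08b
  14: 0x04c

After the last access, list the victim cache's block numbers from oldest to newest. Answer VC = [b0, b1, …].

VC = [17, 20, 8]

#0 0x15b→b21/s1 MISS; vc=[]
#1 0x15a→b21/s1 L1-HIT; vc=[]
#2 0x8e→b8/s0 MISS; vc=[]
#3 0x15c→b21/s1 L1-HIT; vc=[]
#4 0x8d→b8/s0 L1-HIT; vc=[]
#5 0x11a→b17/s1 MISS; vc=[21]
#6 0x15c→b21/s1 VC-HIT; vc=[17]
#7 0x4f→b4/s0 MISS; vc=[17,8]
#8 0x156→b21/s1 L1-HIT; vc=[17,8]
#9 0x8b→b8/s0 VC-HIT; vc=[17,4]
#10 0x8c→b8/s0 L1-HIT; vc=[17,4]
#11 0x141→b20/s0 MISS; vc=[17,4,8]
#12 0x44→b4/s0 VC-HIT; vc=[17,20,8]
#13 0x8b→b8/s0 VC-HIT; vc=[17,20,4]
#14 0x4c→b4/s0 VC-HIT; vc=[17,20,8]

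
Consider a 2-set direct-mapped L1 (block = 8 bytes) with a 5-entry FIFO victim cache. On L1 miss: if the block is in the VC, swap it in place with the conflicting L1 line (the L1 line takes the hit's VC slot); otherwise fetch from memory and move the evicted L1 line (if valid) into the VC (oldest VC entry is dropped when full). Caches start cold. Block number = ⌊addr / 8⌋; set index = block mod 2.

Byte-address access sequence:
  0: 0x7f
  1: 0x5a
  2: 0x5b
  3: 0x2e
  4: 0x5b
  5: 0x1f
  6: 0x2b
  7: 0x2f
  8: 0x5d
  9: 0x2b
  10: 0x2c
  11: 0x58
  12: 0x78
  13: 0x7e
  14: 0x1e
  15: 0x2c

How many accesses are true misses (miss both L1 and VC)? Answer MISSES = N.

MISSES = 4

  [0] addr=0x7f blk=15 s=1: MISS | VC []
  [1] addr=0x5a blk=11 s=1: MISS | VC [15]
  [2] addr=0x5b blk=11 s=1: L1-HIT | VC [15]
  [3] addr=0x2e blk=5 s=1: MISS | VC [15, 11]
  [4] addr=0x5b blk=11 s=1: VC-HIT | VC [15, 5]
  [5] addr=0x1f blk=3 s=1: MISS | VC [15, 5, 11]
  [6] addr=0x2b blk=5 s=1: VC-HIT | VC [15, 3, 11]
  [7] addr=0x2f blk=5 s=1: L1-HIT | VC [15, 3, 11]
  [8] addr=0x5d blk=11 s=1: VC-HIT | VC [15, 3, 5]
  [9] addr=0x2b blk=5 s=1: VC-HIT | VC [15, 3, 11]
  [10] addr=0x2c blk=5 s=1: L1-HIT | VC [15, 3, 11]
  [11] addr=0x58 blk=11 s=1: VC-HIT | VC [15, 3, 5]
  [12] addr=0x78 blk=15 s=1: VC-HIT | VC [11, 3, 5]
  [13] addr=0x7e blk=15 s=1: L1-HIT | VC [11, 3, 5]
  [14] addr=0x1e blk=3 s=1: VC-HIT | VC [11, 15, 5]
  [15] addr=0x2c blk=5 s=1: VC-HIT | VC [11, 15, 3]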